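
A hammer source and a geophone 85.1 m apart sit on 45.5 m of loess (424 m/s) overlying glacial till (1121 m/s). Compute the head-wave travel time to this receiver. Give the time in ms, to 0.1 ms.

t = x/V₂ + 2h·√(V₂²−V₁²)/(V₁V₂).
√(V₂²−V₁²) = √(1121²−424²) = 1037.7 m/s; delay term = 2·45.5·1037.7/(424·1121) = 0.19868 s.
t = 85.1/1121 + 0.19868 = 0.27459 s.

274.6 ms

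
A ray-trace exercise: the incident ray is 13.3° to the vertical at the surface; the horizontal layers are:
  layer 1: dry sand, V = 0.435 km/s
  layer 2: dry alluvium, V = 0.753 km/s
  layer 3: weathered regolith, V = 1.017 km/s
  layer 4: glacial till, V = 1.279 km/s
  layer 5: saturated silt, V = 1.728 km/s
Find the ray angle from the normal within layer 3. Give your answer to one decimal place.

Snell's law across each interface conserves sin θ / V, so sin θ_3 = V_3·sin θ₁/V₁.
sin θ_3 = 1.017 × sin 13.3° / 0.435 = 0.5378.
θ_3 = arcsin 0.5378 = 32.54°.

32.5°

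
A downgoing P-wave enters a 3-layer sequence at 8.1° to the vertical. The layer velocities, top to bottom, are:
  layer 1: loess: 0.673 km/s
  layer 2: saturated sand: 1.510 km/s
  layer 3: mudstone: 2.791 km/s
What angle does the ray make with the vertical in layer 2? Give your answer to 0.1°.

18.4°

Ray parameter p = sin 8.1° / 0.673 = 2.0936e-01 s/km.
sin θ_2 = p·V_2 = 2.0936e-01 × 1.510 = 0.3161.
θ_2 = arcsin 0.3161 = 18.43°.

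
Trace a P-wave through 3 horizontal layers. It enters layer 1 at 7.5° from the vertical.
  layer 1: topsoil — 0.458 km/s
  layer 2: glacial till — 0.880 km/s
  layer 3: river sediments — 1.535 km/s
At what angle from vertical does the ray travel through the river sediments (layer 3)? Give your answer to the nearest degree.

26°

Snell's law across each interface conserves sin θ / V, so sin θ_3 = V_3·sin θ₁/V₁.
sin θ_3 = 1.535 × sin 7.5° / 0.458 = 0.4375.
θ_3 = arcsin 0.4375 = 25.94°.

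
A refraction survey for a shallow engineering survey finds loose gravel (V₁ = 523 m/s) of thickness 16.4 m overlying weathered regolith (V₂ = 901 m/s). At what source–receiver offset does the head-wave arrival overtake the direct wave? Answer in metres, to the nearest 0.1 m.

63.7 m

x_cross = 2h·√((V₂+V₁)/(V₂−V₁)).
(V₂+V₁)/(V₂−V₁) = (901+523)/(901−523) = 3.7672; √ = 1.9409.
x_cross = 2·16.4·1.9409 = 63.66 m.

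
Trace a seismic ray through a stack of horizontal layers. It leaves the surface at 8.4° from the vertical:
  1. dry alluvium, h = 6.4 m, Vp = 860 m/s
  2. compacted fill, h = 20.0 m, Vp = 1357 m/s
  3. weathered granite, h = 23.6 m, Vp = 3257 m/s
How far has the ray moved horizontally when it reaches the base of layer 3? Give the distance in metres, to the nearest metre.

p = sin θ₁/V₁ = sin 8.4°/860 = 1.6986e-04 s/m is conserved through the stack.
Layer 1: θ = 8.40°; offset = 6.4·tan 8.40° = 0.945 m.
Layer 2: sin θ = p·1357 = 0.2305 → θ = 13.33°; offset = 20.0·tan 13.33° = 4.738 m.
Layer 3: sin θ = p·3257 = 0.5532 → θ = 33.59°; offset = 23.6·tan 33.59° = 15.674 m.
Σ offsets = 21.357 m.

21 m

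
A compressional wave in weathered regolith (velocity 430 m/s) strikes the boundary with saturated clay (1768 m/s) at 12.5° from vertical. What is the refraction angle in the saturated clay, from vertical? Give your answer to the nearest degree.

63°

sin θ₁/V₁ = sin θ₂/V₂ ⇒ sin θ₂ = 1768·sin 12.5°/430 = 1768·0.2164/430 = 0.8899.
θ₂ = arcsin 0.8899 = 62.86° from the normal.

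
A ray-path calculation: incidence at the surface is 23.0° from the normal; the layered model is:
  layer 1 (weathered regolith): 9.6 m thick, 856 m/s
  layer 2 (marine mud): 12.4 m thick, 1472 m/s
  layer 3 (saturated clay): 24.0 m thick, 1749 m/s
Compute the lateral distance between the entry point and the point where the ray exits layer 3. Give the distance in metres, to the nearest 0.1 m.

47.1 m

Apply Snell's law at each interface; in layer i the horizontal offset is hᵢ·tan θᵢ.
Layer 1: θ = 23.00°; offset = 9.6·tan 23.00° = 4.075 m.
Layer 2: sin θ = 1472·sin 23.0°/856 = 0.6719, θ = 42.21°; offset = 12.4·tan 42.21° = 11.249 m.
Layer 3: sin θ = 1749·sin 23.0°/856 = 0.7984, θ = 52.97°; offset = 24.0·tan 52.97° = 31.818 m.
Σ offsets = 47.142 m.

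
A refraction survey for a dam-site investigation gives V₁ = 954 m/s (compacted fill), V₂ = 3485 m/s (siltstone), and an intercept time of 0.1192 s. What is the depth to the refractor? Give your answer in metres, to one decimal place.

59.1 m

θ_c = arcsin(954/3485) = 15.89°; cos θ_c = 0.9618.
tᵢ = 2h cos θ_c/V₁ ⇒ h = tᵢ·V₁/(2 cos θ_c) = 0.1192·954/(2·0.9618) = 59.12 m.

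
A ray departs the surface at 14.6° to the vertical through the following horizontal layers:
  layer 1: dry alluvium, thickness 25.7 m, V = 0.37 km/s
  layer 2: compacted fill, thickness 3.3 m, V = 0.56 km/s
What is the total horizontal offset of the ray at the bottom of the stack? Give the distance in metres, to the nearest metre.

Apply Snell's law at each interface; in layer i the horizontal offset is hᵢ·tan θᵢ.
Layer 1: θ = 14.60°; offset = 25.7·tan 14.60° = 6.694 m.
Layer 2: sin θ = 0.56·sin 14.6°/0.37 = 0.3815, θ = 22.43°; offset = 3.3·tan 22.43° = 1.362 m.
Σ offsets = 8.056 m.

8 m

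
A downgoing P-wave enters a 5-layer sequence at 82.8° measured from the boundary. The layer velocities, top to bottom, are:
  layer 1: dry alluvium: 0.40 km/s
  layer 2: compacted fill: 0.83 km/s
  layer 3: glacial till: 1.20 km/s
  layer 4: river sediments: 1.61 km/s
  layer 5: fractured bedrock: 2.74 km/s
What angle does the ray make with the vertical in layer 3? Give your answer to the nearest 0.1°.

22.1°

From the normal: θ₁ = 90° − 82.8° = 7.2°.
Ray parameter p = sin 7.2° / 0.40 = 3.1333e-01 s/km.
sin θ_3 = p·V_3 = 3.1333e-01 × 1.20 = 0.3760.
θ_3 = 22.09° from the vertical.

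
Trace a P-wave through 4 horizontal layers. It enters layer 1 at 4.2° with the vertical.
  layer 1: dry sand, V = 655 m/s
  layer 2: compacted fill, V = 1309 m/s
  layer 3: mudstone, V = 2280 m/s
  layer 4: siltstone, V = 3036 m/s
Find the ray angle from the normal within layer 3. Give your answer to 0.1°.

Snell's law across each interface conserves sin θ / V, so sin θ_3 = V_3·sin θ₁/V₁.
sin θ_3 = 2280 × sin 4.2° / 655 = 0.2549.
θ_3 = 14.77° from the vertical.

14.8°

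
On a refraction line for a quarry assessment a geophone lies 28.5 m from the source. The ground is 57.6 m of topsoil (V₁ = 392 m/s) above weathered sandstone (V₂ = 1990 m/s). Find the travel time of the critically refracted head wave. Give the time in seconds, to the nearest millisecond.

0.302 s

t = x/V₂ + 2h·√(V₂²−V₁²)/(V₁V₂).
√(V₂²−V₁²) = √(1990²−392²) = 1951.0 m/s; delay term = 2·57.6·1951.0/(392·1990) = 0.28812 s.
t = 28.5/1990 + 0.28812 = 0.30244 s.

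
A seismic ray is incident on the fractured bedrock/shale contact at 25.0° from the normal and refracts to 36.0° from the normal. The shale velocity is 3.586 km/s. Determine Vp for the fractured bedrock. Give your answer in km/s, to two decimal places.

sin 25.0° = 0.4226; sin 36.0° = 0.5878.
V₁ = V₂·(sin θ₁/sin θ₂) = 3.586·(0.4226/0.5878) = 2.58 km/s.

2.58 km/s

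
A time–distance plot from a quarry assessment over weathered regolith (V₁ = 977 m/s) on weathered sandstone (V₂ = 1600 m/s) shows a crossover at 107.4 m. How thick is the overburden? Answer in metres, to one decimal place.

26.4 m

x_cross = 2h·√((V₂+V₁)/(V₂−V₁)) → h = x_cross / (2·√((V₂+V₁)/(V₂−V₁))).
√((V₂+V₁)/(V₂−V₁)) = √((1600+977)/(1600−977)) = 2.0338.
h = 107.4 / (2·2.0338) = 26.40 m.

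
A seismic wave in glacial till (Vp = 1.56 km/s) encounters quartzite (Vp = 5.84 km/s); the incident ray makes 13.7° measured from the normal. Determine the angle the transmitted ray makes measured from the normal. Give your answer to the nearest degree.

Snell's law: sin θ₂ = (V₂/V₁)·sin θ₁ = (5.84/1.56)·sin 13.7° = 0.8866.
θ₂ = arcsin 0.8866 = 62.45° from the normal.

62°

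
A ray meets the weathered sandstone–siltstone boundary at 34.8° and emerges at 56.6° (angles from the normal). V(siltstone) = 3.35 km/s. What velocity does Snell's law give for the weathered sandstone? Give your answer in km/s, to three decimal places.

2.290 km/s

sin 34.8° = 0.5707; sin 56.6° = 0.8348.
V₁ = V₂·(sin θ₁/sin θ₂) = 3.35·(0.5707/0.8348) = 2.290 km/s.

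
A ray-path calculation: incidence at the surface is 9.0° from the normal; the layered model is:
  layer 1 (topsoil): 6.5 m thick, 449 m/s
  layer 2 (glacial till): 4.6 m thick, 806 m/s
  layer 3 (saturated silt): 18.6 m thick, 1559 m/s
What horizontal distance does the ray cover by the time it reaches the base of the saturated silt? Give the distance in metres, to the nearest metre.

14 m

p = sin θ₁/V₁ = sin 9.0°/449 = 3.4841e-04 s/m is conserved through the stack.
Layer 1: θ = 9.00°; offset = 6.5·tan 9.00° = 1.029 m.
Layer 2: sin θ = p·806 = 0.2808 → θ = 16.31°; offset = 4.6·tan 16.31° = 1.346 m.
Layer 3: sin θ = p·1559 = 0.5432 → θ = 32.90°; offset = 18.6·tan 32.90° = 12.033 m.
Summing the layer offsets gives 14.408 m.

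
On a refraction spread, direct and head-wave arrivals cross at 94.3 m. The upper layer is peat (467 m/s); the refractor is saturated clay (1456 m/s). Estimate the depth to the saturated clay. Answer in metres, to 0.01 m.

x_cross = 2h·√((V₂+V₁)/(V₂−V₁)) → h = x_cross / (2·√((V₂+V₁)/(V₂−V₁))).
√((V₂+V₁)/(V₂−V₁)) = √((1456+467)/(1456−467)) = 1.3944.
h = 94.3 / (2·1.3944) = 33.81 m.

33.81 m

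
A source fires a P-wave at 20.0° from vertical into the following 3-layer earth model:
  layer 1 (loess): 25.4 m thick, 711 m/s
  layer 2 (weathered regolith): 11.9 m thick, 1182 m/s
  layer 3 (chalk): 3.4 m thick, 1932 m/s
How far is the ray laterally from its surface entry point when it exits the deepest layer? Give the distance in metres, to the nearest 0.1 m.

Ray parameter p = sin 20.0° / 711 m/s = 4.8104e-04 s/m.
Layer 1: θ = 20.00°; offset = 25.4·tan 20.00° = 9.245 m.
Layer 2: sin θ = p·1182 = 0.5686 → θ = 34.65°; offset = 11.9·tan 34.65° = 8.225 m.
Layer 3: sin θ = p·1932 = 0.9294 → θ = 68.34°; offset = 3.4·tan 68.34° = 8.560 m.
Total horizontal offset = 26.030 m.

26.0 m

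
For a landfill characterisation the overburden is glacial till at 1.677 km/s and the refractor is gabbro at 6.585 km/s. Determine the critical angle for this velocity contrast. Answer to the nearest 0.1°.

14.8°

At critical incidence the refracted ray runs along the interface (θ₂ = 90°), so sin θ_c = V₁/V₂.
θ_c = arcsin(1.677/6.585) = arcsin 0.2547 = 14.75°.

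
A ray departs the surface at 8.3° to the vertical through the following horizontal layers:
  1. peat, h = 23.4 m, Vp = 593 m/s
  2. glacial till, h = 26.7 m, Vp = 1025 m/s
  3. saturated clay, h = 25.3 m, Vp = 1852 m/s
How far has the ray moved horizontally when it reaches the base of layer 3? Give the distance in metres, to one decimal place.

23.1 m

Ray parameter p = sin 8.3° / 593 m/s = 2.4343e-04 s/m.
Layer 1: θ = 8.30°; offset = 23.4·tan 8.30° = 3.414 m.
Layer 2: sin θ = p·1025 = 0.2495 → θ = 14.45°; offset = 26.7·tan 14.45° = 6.880 m.
Layer 3: sin θ = p·1852 = 0.4508 → θ = 26.80°; offset = 25.3·tan 26.80° = 12.779 m.
Total horizontal offset = 23.072 m.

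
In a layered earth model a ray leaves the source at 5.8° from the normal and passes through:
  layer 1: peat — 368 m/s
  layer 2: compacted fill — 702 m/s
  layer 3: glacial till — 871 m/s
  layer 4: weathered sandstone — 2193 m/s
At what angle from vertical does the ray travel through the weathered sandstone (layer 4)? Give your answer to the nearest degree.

Snell's law across each interface conserves sin θ / V, so sin θ_4 = V_4·sin θ₁/V₁.
sin θ_4 = 2193 × sin 5.8° / 368 = 0.6022.
θ_4 = arcsin 0.6022 = 37.03°.

37°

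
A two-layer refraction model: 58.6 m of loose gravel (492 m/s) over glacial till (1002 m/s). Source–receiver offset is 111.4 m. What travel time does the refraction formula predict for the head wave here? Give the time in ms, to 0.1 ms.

t = x/V₂ + 2h·√(V₂²−V₁²)/(V₁V₂).
√(V₂²−V₁²) = √(1002²−492²) = 872.9 m/s; delay term = 2·58.6·872.9/(492·1002) = 0.20752 s.
t = 111.4/1002 + 0.20752 = 0.31870 s.

318.7 ms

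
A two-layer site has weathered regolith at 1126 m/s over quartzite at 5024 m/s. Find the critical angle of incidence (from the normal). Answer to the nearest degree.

At critical incidence the refracted ray runs along the interface (θ₂ = 90°), so sin θ_c = V₁/V₂.
θ_c = arcsin(1126/5024) = arcsin 0.2241 = 12.95°.

13°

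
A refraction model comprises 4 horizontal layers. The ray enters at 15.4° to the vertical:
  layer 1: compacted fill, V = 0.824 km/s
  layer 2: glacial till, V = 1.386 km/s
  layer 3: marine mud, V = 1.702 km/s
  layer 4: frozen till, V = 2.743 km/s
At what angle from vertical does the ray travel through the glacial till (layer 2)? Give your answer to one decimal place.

Ray parameter p = sin 15.4° / 0.824 = 3.2228e-01 s/km.
sin θ_2 = p·V_2 = 3.2228e-01 × 1.386 = 0.4467.
θ_2 = arcsin 0.4467 = 26.53°.

26.5°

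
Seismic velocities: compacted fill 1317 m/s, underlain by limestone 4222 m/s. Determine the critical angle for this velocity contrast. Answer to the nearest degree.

18°

At critical incidence the refracted ray runs along the interface (θ₂ = 90°), so sin θ_c = V₁/V₂.
θ_c = arcsin(1317/4222) = arcsin 0.3119 = 18.18°.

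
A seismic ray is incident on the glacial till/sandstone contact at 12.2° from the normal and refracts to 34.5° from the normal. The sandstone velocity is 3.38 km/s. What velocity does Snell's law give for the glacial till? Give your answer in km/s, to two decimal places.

1.26 km/s

sin 12.2° = 0.2113; sin 34.5° = 0.5664.
V₁ = V₂·(sin θ₁/sin θ₂) = 3.38·(0.2113/0.5664) = 1.26 km/s.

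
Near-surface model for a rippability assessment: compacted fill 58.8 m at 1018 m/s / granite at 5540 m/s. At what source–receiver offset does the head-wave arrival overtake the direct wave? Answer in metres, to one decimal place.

x_cross = 2h·√((V₂+V₁)/(V₂−V₁)).
(V₂+V₁)/(V₂−V₁) = (5540+1018)/(5540−1018) = 1.4502; √ = 1.2043.
x_cross = 2·58.8·1.2043 = 141.62 m.

141.6 m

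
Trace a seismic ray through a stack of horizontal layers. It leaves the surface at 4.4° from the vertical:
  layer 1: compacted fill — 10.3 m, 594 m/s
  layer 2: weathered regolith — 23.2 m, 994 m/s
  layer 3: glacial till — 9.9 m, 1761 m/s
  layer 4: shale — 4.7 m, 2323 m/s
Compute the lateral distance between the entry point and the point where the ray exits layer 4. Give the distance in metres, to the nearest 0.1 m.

7.6 m

Apply Snell's law at each interface; in layer i the horizontal offset is hᵢ·tan θᵢ.
Layer 1: θ = 4.40°; offset = 10.3·tan 4.40° = 0.793 m.
Layer 2: sin θ = 994·sin 4.4°/594 = 0.1284, θ = 7.38°; offset = 23.2·tan 7.38° = 3.003 m.
Layer 3: sin θ = 1761·sin 4.4°/594 = 0.2274, θ = 13.15°; offset = 9.9·tan 13.15° = 2.312 m.
Layer 4: sin θ = 2323·sin 4.4°/594 = 0.3000, θ = 17.46°; offset = 4.7·tan 17.46° = 1.478 m.
Summing the layer offsets gives 7.586 m.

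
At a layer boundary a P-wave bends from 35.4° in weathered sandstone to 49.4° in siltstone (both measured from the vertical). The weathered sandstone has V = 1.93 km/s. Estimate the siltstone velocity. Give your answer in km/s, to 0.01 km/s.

Snell's law: sin 35.4°/V₁ = sin 49.4°/V₂.
V₂ = V₁·sin 49.4°/sin 35.4° = 1.93 × 1.3107 = 2.53 km/s.

2.53 km/s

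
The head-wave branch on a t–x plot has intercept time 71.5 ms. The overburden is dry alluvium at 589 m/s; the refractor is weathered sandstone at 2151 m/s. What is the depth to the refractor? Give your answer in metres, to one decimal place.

21.9 m

h = tᵢ·V₁·V₂ / (2·√(V₂²−V₁²)).
√(V₂²−V₁²) = √(2151² − 589²) = 2068.8 m/s.
h = 0.0715 s × 589 × 2151 / (2 × 2068.8) = 21.89 m.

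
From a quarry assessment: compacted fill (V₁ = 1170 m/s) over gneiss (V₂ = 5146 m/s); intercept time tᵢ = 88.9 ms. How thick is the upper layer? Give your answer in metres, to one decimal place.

θ_c = arcsin(1170/5146) = 13.14°; cos θ_c = 0.9738.
tᵢ = 2h cos θ_c/V₁ ⇒ h = tᵢ·V₁/(2 cos θ_c) = 0.0889·1170/(2·0.9738) = 53.41 m.

53.4 m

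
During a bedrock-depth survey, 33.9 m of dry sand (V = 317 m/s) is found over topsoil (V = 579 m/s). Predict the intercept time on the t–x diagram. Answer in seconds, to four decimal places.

0.1790 s

θ_c = arcsin(V₁/V₂) = arcsin(317/579) = 33.20°; cos θ_c = 0.8368.
tᵢ = 2h·cos θ_c / V₁ = 2·33.9·0.8368 / 317 = 0.17898 s.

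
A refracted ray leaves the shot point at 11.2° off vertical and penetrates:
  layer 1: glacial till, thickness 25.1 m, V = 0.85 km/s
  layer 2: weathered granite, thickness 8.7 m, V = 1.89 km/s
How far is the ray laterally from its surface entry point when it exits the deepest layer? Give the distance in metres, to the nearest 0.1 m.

Ray parameter p = sin 11.2° / 0.85 km/s = 2.2851e-01 s/km.
Layer 1: θ = 11.20°; offset = 25.1·tan 11.20° = 4.970 m.
Layer 2: sin θ = p·1.89 = 0.4319 → θ = 25.59°; offset = 8.7·tan 25.59° = 4.166 m.
Summing the layer offsets gives 9.136 m.

9.1 m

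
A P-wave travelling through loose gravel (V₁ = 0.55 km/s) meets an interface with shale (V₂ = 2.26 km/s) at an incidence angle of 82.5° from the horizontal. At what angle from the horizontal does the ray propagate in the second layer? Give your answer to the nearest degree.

Angle from the normal: 90° − 82.5° = 7.5°.
Snell's law: sin θ₂ = (V₂/V₁)·sin θ₁ = (2.26/0.55)·sin 7.5° = 0.5363.
θ₂ = arcsin 0.5363 = 32.44° from the normal.
From the interface: 90° − 32.44° = 57.56°.

58°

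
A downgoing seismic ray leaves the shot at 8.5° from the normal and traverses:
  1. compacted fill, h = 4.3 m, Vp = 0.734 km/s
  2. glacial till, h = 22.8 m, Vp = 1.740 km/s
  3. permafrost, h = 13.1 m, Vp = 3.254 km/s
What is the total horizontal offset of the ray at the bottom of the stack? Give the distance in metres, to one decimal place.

20.5 m

Apply Snell's law at each interface; in layer i the horizontal offset is hᵢ·tan θᵢ.
Layer 1: θ = 8.50°; offset = 4.3·tan 8.50° = 0.643 m.
Layer 2: sin θ = 1.740·sin 8.5°/0.734 = 0.3504, θ = 20.51°; offset = 22.8·tan 20.51° = 8.530 m.
Layer 3: sin θ = 3.254·sin 8.5°/0.734 = 0.6553, θ = 40.94°; offset = 13.1·tan 40.94° = 11.364 m.
Σ offsets = 20.536 m.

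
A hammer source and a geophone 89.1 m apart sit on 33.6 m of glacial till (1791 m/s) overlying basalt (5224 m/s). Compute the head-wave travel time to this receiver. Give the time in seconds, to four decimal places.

t = x/V₂ + 2h·√(V₂²−V₁²)/(V₁V₂).
√(V₂²−V₁²) = √(5224²−1791²) = 4907.4 m/s; delay term = 2·33.6·4907.4/(1791·5224) = 0.03525 s.
t = 89.1/5224 + 0.03525 = 0.05230 s.

0.0523 s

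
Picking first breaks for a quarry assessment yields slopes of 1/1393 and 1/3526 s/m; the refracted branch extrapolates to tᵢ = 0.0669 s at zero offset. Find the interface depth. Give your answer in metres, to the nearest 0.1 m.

h = tᵢ·V₁·V₂ / (2·√(V₂²−V₁²)).
√(V₂²−V₁²) = √(3526² − 1393²) = 3239.2 m/s.
h = 0.0669 s × 1393 × 3526 / (2 × 3239.2) = 50.72 m.

50.7 m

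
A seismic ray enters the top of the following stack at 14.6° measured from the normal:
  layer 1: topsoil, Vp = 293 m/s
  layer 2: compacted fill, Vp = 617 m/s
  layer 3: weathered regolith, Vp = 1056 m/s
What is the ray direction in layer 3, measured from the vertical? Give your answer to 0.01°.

Ray parameter p = sin 14.6° / 293 = 8.6030e-04 s/m.
sin θ_3 = p·V_3 = 8.6030e-04 × 1056 = 0.9085.
θ_3 = arcsin 0.9085 = 65.30°.

65.30°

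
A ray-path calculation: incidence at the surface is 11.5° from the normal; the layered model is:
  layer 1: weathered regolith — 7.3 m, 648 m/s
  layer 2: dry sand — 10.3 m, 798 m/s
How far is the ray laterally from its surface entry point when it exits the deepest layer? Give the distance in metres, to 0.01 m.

Apply Snell's law at each interface; in layer i the horizontal offset is hᵢ·tan θᵢ.
Layer 1: θ = 11.50°; offset = 7.3·tan 11.50° = 1.4852 m.
Layer 2: sin θ = 798·sin 11.5°/648 = 0.2455, θ = 14.21°; offset = 10.3·tan 14.21° = 2.6087 m.
Summing the layer offsets gives 4.0939 m.

4.09 m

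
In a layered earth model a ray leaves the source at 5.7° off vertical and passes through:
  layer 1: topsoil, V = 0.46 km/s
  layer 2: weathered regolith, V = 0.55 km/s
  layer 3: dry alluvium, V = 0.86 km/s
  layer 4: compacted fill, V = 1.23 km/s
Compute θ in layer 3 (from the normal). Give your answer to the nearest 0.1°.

Ray parameter p = sin 5.7° / 0.46 = 2.1591e-01 s/km.
sin θ_3 = p·V_3 = 2.1591e-01 × 0.86 = 0.1857.
θ_3 = arcsin 0.1857 = 10.70°.

10.7°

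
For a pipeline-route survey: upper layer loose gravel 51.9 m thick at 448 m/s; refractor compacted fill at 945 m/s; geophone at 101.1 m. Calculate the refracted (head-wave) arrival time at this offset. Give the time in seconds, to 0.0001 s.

θ_c = arcsin(V₁/V₂) = arcsin(448/945) = 28.30°, cos θ_c = 0.8805.
Intercept time tᵢ = 2h cos θ_c / V₁ = 2·51.9·0.8805/448 = 0.20401 s.
t = x/V₂ + tᵢ = 101.1/945 + 0.20401 = 0.31099 s.

0.3110 s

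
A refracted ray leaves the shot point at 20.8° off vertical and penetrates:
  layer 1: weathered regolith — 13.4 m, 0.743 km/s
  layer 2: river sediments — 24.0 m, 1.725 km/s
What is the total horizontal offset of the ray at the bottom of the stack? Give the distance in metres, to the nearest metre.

40 m

p = sin θ₁/V₁ = sin 20.8°/0.743 = 4.7794e-01 s/km is conserved through the stack.
Layer 1: θ = 20.80°; offset = 13.4·tan 20.80° = 5.090 m.
Layer 2: sin θ = p·1.725 = 0.8244 → θ = 55.53°; offset = 24.0·tan 55.53° = 34.962 m.
Summing the layer offsets gives 40.052 m.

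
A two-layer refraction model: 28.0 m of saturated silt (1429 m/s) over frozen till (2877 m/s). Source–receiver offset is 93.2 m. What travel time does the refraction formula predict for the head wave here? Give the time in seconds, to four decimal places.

0.0664 s

θ_c = arcsin(V₁/V₂) = arcsin(1429/2877) = 29.78°, cos θ_c = 0.8679.
Intercept time tᵢ = 2h cos θ_c / V₁ = 2·28.0·0.8679/1429 = 0.03401 s.
t = x/V₂ + tᵢ = 93.2/2877 + 0.03401 = 0.06641 s.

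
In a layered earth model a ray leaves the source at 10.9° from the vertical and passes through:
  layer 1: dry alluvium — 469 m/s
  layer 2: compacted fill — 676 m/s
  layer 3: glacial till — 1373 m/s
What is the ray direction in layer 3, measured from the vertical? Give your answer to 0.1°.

Ray parameter p = sin 10.9° / 469 = 4.0319e-04 s/m.
sin θ_3 = p·V_3 = 4.0319e-04 × 1373 = 0.5536.
θ_3 = 33.61° from the vertical.

33.6°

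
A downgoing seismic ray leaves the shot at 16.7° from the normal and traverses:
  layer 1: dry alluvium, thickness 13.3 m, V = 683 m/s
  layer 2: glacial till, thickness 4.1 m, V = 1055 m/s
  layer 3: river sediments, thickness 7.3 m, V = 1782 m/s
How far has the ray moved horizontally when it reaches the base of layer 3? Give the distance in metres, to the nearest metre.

p = sin θ₁/V₁ = sin 16.7°/683 = 4.2073e-04 s/m is conserved through the stack.
Layer 1: θ = 16.70°; offset = 13.3·tan 16.70° = 3.990 m.
Layer 2: sin θ = p·1055 = 0.4439 → θ = 26.35°; offset = 4.1·tan 26.35° = 2.031 m.
Layer 3: sin θ = p·1782 = 0.7497 → θ = 48.57°; offset = 7.3·tan 48.57° = 8.271 m.
Summing the layer offsets gives 14.292 m.

14 m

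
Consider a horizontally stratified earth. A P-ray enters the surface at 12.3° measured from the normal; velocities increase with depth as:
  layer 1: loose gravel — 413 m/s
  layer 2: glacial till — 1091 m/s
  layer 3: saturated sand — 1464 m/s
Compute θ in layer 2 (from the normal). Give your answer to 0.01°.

Snell's law across each interface conserves sin θ / V, so sin θ_2 = V_2·sin θ₁/V₁.
sin θ_2 = 1091 × sin 12.3° / 413 = 0.5628.
θ_2 = 34.25° from the vertical.

34.25°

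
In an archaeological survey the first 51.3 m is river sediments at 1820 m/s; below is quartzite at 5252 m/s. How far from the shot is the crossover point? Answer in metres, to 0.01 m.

147.28 m

θ_c = arcsin(1820/5252) = 20.28°, so cos θ_c = 0.9380 and tᵢ = 2h cos θ_c/V₁ = 0.0529 s.
At crossover x/V₁ = x/V₂ + tᵢ ⇒ x = tᵢ/(1/V₁ − 1/V₂) = 0.05288/(5.4945e-04 − 1.9040e-04) = 147.28 m.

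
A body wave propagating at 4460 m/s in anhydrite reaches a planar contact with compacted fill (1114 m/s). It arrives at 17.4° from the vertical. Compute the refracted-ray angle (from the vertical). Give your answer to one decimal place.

4.3°

sin θ₁/V₁ = sin θ₂/V₂ ⇒ sin θ₂ = 1114·sin 17.4°/4460 = 1114·0.2990/4460 = 0.0747.
θ₂ = sin⁻¹(0.0747) = 4.28° (from vertical).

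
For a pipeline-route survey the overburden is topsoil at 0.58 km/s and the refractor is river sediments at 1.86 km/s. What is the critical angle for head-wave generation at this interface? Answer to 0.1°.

18.2°

Critical incidence: sin θ_c = V₁/V₂ = 0.58/1.86 = 0.3118.
θ_c = arcsin 0.3118 = 18.17°.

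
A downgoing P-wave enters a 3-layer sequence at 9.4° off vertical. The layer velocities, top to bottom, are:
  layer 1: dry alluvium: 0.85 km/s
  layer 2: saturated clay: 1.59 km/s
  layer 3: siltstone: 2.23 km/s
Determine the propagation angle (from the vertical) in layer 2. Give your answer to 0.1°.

Ray parameter p = sin 9.4° / 0.85 = 1.9215e-01 s/km.
sin θ_2 = p·V_2 = 1.9215e-01 × 1.59 = 0.3055.
θ_2 = 17.79° from the vertical.

17.8°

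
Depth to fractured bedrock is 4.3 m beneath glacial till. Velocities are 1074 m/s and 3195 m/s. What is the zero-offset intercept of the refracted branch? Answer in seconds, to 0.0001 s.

0.0075 s

θ_c = arcsin(V₁/V₂) = arcsin(1074/3195) = 19.64°; cos θ_c = 0.9418.
tᵢ = 2h·cos θ_c / V₁ = 2·4.3·0.9418 / 1074 = 0.00754 s.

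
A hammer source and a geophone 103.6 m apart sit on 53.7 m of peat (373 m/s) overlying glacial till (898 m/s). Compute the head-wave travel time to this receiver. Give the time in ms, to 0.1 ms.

t = x/V₂ + 2h·√(V₂²−V₁²)/(V₁V₂).
√(V₂²−V₁²) = √(898²−373²) = 816.9 m/s; delay term = 2·53.7·816.9/(373·898) = 0.26192 s.
t = 103.6/898 + 0.26192 = 0.37729 s.

377.3 ms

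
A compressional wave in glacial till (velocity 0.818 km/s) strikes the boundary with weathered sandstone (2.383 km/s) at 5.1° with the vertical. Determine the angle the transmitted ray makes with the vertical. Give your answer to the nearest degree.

15°

Snell's law: sin θ₂ = (V₂/V₁)·sin θ₁ = (2.383/0.818)·sin 5.1° = 0.2590.
θ₂ = arcsin 0.2590 = 15.01° from the normal.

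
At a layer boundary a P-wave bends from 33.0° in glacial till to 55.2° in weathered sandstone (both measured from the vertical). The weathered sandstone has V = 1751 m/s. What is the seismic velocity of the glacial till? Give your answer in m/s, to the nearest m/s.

Snell's law: sin 33.0°/V₁ = sin 55.2°/V₂.
V₁ = V₂·sin 33.0°/sin 55.2° = 1751 × 0.6633 = 1161.38 m/s.

1161 m/s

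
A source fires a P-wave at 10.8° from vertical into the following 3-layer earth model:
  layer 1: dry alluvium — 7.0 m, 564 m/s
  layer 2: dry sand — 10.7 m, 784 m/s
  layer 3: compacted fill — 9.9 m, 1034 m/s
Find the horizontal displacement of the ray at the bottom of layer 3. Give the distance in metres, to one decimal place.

Apply Snell's law at each interface; in layer i the horizontal offset is hᵢ·tan θᵢ.
Layer 1: θ = 10.80°; offset = 7.0·tan 10.80° = 1.335 m.
Layer 2: sin θ = 784·sin 10.8°/564 = 0.2605, θ = 15.10°; offset = 10.7·tan 15.10° = 2.887 m.
Layer 3: sin θ = 1034·sin 10.8°/564 = 0.3435, θ = 20.09°; offset = 9.9·tan 20.09° = 3.621 m.
Summing the layer offsets gives 7.843 m.

7.8 m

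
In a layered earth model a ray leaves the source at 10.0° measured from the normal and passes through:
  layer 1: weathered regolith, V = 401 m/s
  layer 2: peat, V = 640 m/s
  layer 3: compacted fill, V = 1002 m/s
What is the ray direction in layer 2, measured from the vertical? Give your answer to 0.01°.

Snell's law across each interface conserves sin θ / V, so sin θ_2 = V_2·sin θ₁/V₁.
sin θ_2 = 640 × sin 10.0° / 401 = 0.2771.
θ_2 = 16.09° from the vertical.

16.09°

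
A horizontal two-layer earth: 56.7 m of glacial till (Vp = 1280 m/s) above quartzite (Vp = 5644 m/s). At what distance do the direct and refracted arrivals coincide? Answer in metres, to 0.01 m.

θ_c = arcsin(1280/5644) = 13.11°, so cos θ_c = 0.9739 and tᵢ = 2h cos θ_c/V₁ = 0.0863 s.
At crossover x/V₁ = x/V₂ + tᵢ ⇒ x = tᵢ/(1/V₁ − 1/V₂) = 0.08629/(7.8125e-04 − 1.7718e-04) = 142.84 m.

142.84 m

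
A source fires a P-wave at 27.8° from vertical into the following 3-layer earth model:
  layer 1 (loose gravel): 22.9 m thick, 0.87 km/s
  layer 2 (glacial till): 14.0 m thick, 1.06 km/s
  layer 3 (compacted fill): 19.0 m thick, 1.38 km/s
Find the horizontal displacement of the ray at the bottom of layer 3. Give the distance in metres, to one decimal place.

Ray parameter p = sin 27.8° / 0.87 km/s = 5.3608e-01 s/km.
Layer 1: θ = 27.80°; offset = 22.9·tan 27.80° = 12.074 m.
Layer 2: sin θ = p·1.06 = 0.5682 → θ = 34.63°; offset = 14.0·tan 34.63° = 9.668 m.
Layer 3: sin θ = p·1.38 = 0.7398 → θ = 47.71°; offset = 19.0·tan 47.71° = 20.890 m.
Σ offsets = 42.632 m.

42.6 m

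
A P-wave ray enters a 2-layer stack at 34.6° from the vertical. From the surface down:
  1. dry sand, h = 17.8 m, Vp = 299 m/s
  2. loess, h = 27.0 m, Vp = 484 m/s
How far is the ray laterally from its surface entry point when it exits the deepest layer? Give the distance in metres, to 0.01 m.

Apply Snell's law at each interface; in layer i the horizontal offset is hᵢ·tan θᵢ.
Layer 1: θ = 34.60°; offset = 17.8·tan 34.60° = 12.2794 m.
Layer 2: sin θ = 484·sin 34.6°/299 = 0.9192, θ = 66.81°; offset = 27.0·tan 66.81° = 63.0177 m.
Summing the layer offsets gives 75.2971 m.

75.30 m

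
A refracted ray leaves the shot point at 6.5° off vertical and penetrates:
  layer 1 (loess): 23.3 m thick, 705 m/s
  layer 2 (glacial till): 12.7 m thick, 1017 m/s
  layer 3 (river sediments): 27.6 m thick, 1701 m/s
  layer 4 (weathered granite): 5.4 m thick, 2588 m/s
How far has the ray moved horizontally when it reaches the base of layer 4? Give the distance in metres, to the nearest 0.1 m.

p = sin θ₁/V₁ = sin 6.5°/705 = 1.6057e-04 s/m is conserved through the stack.
Layer 1: θ = 6.50°; offset = 23.3·tan 6.50° = 2.655 m.
Layer 2: sin θ = p·1017 = 0.1633 → θ = 9.40°; offset = 12.7·tan 9.40° = 2.102 m.
Layer 3: sin θ = p·1701 = 0.2731 → θ = 15.85°; offset = 27.6·tan 15.85° = 7.836 m.
Layer 4: sin θ = p·2588 = 0.4156 → θ = 24.55°; offset = 5.4·tan 24.55° = 2.467 m.
Total horizontal offset = 15.060 m.

15.1 m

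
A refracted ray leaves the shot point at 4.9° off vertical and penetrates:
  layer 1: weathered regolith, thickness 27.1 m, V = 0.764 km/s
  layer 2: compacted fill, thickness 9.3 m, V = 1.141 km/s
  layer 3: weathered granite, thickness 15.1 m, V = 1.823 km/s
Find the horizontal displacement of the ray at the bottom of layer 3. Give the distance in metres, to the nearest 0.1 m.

6.7 m

Apply Snell's law at each interface; in layer i the horizontal offset is hᵢ·tan θᵢ.
Layer 1: θ = 4.90°; offset = 27.1·tan 4.90° = 2.323 m.
Layer 2: sin θ = 1.141·sin 4.9°/0.764 = 0.1276, θ = 7.33°; offset = 9.3·tan 7.33° = 1.196 m.
Layer 3: sin θ = 1.823·sin 4.9°/0.764 = 0.2038, θ = 11.76°; offset = 15.1·tan 11.76° = 3.144 m.
Σ offsets = 6.663 m.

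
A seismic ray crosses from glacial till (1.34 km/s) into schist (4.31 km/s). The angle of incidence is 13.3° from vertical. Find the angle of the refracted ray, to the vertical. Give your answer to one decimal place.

sin θ₁/V₁ = sin θ₂/V₂ ⇒ sin θ₂ = 4.31·sin 13.3°/1.34 = 4.31·0.2300/1.34 = 0.7399.
θ₂ = sin⁻¹(0.7399) = 47.73° (from vertical).

47.7°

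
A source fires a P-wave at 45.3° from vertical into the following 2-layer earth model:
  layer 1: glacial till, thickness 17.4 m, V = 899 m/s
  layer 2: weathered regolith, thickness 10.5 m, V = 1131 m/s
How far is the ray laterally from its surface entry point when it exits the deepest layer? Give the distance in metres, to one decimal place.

38.6 m

Ray parameter p = sin 45.3° / 899 m/s = 7.9066e-04 s/m.
Layer 1: θ = 45.30°; offset = 17.4·tan 45.30° = 17.583 m.
Layer 2: sin θ = p·1131 = 0.8942 → θ = 63.41°; offset = 10.5·tan 63.41° = 20.977 m.
Σ offsets = 38.560 m.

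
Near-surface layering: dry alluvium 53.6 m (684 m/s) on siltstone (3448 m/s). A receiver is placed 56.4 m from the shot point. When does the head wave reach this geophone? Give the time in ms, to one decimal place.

170.0 ms

θ_c = arcsin(V₁/V₂) = arcsin(684/3448) = 11.44°, cos θ_c = 0.9801.
Intercept time tᵢ = 2h cos θ_c / V₁ = 2·53.6·0.9801/684 = 0.15361 s.
t = x/V₂ + tᵢ = 56.4/3448 + 0.15361 = 0.16997 s.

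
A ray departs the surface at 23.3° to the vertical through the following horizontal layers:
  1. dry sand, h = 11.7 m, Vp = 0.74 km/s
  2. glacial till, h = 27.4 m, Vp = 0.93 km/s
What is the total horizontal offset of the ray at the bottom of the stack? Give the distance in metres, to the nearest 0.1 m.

Ray parameter p = sin 23.3° / 0.74 km/s = 5.3452e-01 s/km.
Layer 1: θ = 23.30°; offset = 11.7·tan 23.30° = 5.039 m.
Layer 2: sin θ = p·0.93 = 0.4971 → θ = 29.81°; offset = 27.4·tan 29.81° = 15.698 m.
Summing the layer offsets gives 20.736 m.

20.7 m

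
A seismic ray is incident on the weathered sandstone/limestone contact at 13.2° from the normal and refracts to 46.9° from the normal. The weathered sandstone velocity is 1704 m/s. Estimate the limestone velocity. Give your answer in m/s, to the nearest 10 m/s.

5450 m/s

Snell's law: sin 13.2°/V₁ = sin 46.9°/V₂.
V₂ = V₁·sin 46.9°/sin 13.2° = 1704 × 3.1975 = 5448.62 m/s.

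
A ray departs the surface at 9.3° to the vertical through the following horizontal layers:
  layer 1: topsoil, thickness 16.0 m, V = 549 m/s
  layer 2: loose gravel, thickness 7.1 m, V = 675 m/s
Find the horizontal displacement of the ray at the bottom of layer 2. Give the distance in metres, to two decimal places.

4.06 m

Apply Snell's law at each interface; in layer i the horizontal offset is hᵢ·tan θᵢ.
Layer 1: θ = 9.30°; offset = 16.0·tan 9.30° = 2.6201 m.
Layer 2: sin θ = 675·sin 9.3°/549 = 0.1987, θ = 11.46°; offset = 7.1·tan 11.46° = 1.4394 m.
Summing the layer offsets gives 4.0595 m.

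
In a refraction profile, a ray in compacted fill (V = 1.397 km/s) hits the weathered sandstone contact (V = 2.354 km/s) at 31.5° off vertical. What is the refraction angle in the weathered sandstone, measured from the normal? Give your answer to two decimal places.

Snell's law: sin θ₂ = (V₂/V₁)·sin θ₁ = (2.354/1.397)·sin 31.5° = 0.8804.
θ₂ = sin⁻¹(0.8804) = 61.69° (from vertical).

61.69°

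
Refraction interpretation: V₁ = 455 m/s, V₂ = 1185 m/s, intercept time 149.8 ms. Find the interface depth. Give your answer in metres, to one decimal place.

h = tᵢ·V₁·V₂ / (2·√(V₂²−V₁²)).
√(V₂²−V₁²) = √(1185² − 455²) = 1094.2 m/s.
h = 0.1498 s × 455 × 1185 / (2 × 1094.2) = 36.91 m.

36.9 m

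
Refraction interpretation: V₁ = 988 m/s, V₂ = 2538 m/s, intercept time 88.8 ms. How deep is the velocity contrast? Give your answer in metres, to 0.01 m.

θ_c = arcsin(988/2538) = 22.91°; cos θ_c = 0.9211.
tᵢ = 2h cos θ_c/V₁ ⇒ h = tᵢ·V₁/(2 cos θ_c) = 0.0888·988/(2·0.9211) = 47.62 m.

47.62 m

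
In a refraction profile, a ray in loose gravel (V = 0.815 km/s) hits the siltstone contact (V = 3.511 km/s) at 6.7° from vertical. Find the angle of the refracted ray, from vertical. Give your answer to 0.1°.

sin θ₁/V₁ = sin θ₂/V₂ ⇒ sin θ₂ = 3.511·sin 6.7°/0.815 = 3.511·0.1167/0.815 = 0.5026.
θ₂ = sin⁻¹(0.5026) = 30.17° (from vertical).

30.2°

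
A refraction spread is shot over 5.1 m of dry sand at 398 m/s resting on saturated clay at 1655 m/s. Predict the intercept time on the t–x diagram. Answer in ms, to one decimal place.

24.9 ms

tᵢ = 2h·√(V₂²−V₁²)/(V₁V₂).
√(V₂²−V₁²) = √(1655²−398²) = 1606.4 m/s.
tᵢ = 2·5.1·1606.4/(398·1655) = 0.02488 s.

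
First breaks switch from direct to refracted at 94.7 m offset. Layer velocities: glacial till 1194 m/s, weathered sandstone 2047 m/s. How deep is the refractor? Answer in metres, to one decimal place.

24.3 m

x_cross = 2h·√((V₂+V₁)/(V₂−V₁)) → h = x_cross / (2·√((V₂+V₁)/(V₂−V₁))).
√((V₂+V₁)/(V₂−V₁)) = √((2047+1194)/(2047−1194)) = 1.9492.
h = 94.7 / (2·1.9492) = 24.29 m.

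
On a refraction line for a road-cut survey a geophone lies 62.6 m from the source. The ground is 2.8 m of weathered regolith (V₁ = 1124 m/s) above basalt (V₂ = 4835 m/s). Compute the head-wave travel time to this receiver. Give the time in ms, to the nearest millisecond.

t = x/V₂ + 2h·√(V₂²−V₁²)/(V₁V₂).
√(V₂²−V₁²) = √(4835²−1124²) = 4702.5 m/s; delay term = 2·2.8·4702.5/(1124·4835) = 0.00485 s.
t = 62.6/4835 + 0.00485 = 0.01779 s.

18 ms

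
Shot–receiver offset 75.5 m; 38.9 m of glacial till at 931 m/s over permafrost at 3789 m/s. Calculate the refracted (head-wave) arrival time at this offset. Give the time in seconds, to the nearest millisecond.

t = x/V₂ + 2h·√(V₂²−V₁²)/(V₁V₂).
√(V₂²−V₁²) = √(3789²−931²) = 3672.8 m/s; delay term = 2·38.9·3672.8/(931·3789) = 0.08100 s.
t = 75.5/3789 + 0.08100 = 0.10093 s.

0.101 s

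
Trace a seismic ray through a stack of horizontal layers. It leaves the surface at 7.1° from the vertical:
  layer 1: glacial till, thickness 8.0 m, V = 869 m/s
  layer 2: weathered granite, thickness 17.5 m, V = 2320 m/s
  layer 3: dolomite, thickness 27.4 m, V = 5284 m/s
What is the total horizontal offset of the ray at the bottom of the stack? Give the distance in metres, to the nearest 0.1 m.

Apply Snell's law at each interface; in layer i the horizontal offset is hᵢ·tan θᵢ.
Layer 1: θ = 7.10°; offset = 8.0·tan 7.10° = 0.996 m.
Layer 2: sin θ = 2320·sin 7.1°/869 = 0.3300, θ = 19.27°; offset = 17.5·tan 19.27° = 6.117 m.
Layer 3: sin θ = 5284·sin 7.1°/869 = 0.7516, θ = 48.73°; offset = 27.4·tan 48.73° = 31.217 m.
Summing the layer offsets gives 38.331 m.

38.3 m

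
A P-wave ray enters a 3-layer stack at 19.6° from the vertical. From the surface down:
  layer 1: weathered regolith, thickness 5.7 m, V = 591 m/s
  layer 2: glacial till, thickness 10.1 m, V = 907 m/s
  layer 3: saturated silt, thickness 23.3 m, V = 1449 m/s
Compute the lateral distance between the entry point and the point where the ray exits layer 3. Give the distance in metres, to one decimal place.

Apply Snell's law at each interface; in layer i the horizontal offset is hᵢ·tan θᵢ.
Layer 1: θ = 19.60°; offset = 5.7·tan 19.60° = 2.030 m.
Layer 2: sin θ = 907·sin 19.6°/591 = 0.5148, θ = 30.98°; offset = 10.1·tan 30.98° = 6.065 m.
Layer 3: sin θ = 1449·sin 19.6°/591 = 0.8225, θ = 55.33°; offset = 23.3·tan 55.33° = 33.688 m.
Summing the layer offsets gives 41.783 m.

41.8 m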